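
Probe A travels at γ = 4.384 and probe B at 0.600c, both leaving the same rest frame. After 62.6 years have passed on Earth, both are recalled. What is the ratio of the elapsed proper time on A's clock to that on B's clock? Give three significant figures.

τ_A/τ_B = 0.285

A: γ = 4.384. B: γ = 1/√(1 − 0.600²) = 5/4 = 1.250.
τ_A/τ_B = γ_B/γ_A = 1.250/4.384 = 0.2851, so τ_A/τ_B = 0.2851.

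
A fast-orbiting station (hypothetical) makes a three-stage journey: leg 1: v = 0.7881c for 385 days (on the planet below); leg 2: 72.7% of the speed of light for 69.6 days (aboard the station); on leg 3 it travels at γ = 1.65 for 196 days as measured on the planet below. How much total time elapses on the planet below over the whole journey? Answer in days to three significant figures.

Leg 1: 385 days is already measured on the planet below.
Leg 2: β = 0.727; γ = 1/√(1 − 0.727²) = 1/√0.4715 = 1.456; Δt_2 = 1.456 × 69.6 = 101.4 days.
Leg 3: 196 days is already measured on the planet below.
Total: 385.0 + 101.4 + 196.0 days.

Δt = 682 days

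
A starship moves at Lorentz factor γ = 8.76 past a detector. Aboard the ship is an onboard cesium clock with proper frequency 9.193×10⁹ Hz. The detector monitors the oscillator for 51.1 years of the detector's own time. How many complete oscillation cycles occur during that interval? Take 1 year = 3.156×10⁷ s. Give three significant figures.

N = 1.69×10¹⁸

γ = 8.76
During 51.1 years of lab time, the oscillator's proper time advances by τ = Δt/γ = 51.1/8.760 = 5.833 years = 1.841×10⁸ s.
N = f × τ = 9.193×10⁹ × 1.841×10⁸ = 1.692×10¹⁸.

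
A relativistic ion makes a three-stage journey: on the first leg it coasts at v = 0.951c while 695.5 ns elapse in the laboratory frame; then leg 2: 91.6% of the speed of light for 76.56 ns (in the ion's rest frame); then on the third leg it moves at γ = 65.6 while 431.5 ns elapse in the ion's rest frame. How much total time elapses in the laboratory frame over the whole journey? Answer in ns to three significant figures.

Leg 1: 695.5 ns is already measured in the laboratory frame.
Leg 2: β = 0.916; γ = 1/√(1 − 0.916²) = 1/√0.1609 = 2.493; Δt_2 = 2.493 × 76.56 = 190.8 ns.
Leg 3: γ = 65.6; Δt_3 = 65.60 × 431.5 = 2.831×10⁴ ns.
Total: 695.5 + 190.8 + 2.831×10⁴ ns.

Δt = 2.92×10⁴ ns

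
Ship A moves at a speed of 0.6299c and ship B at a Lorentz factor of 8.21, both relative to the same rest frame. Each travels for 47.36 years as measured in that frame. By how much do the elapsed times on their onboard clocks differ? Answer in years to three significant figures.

A: γ = 1/√(1 − 0.6299²) = 1/√0.6032 = 1.288; τ_A = 47.36/1.288 = 36.78 years.
B: γ = 8.21; τ_B = 47.36/8.210 = 5.769 years.

|τ_A − τ_B| = 31.0 years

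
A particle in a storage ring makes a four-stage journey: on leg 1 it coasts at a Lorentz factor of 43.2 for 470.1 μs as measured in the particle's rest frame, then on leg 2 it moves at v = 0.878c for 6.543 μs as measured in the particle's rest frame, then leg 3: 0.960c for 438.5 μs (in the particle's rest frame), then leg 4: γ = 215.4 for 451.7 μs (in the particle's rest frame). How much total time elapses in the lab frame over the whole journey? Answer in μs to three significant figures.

Leg 1: γ = 43.2; Δt_1 = 43.20 × 470.1 = 2.031×10⁴ μs.
Leg 2: γ = 1/√(1 − 0.878²) = 1/√0.2291 = 2.089; Δt_2 = 2.089 × 6.543 = 13.67 μs.
Leg 3: γ = 1/√(1 − 0.960²) = 25/7 ≈ 3.571; Δt_3 = 3.571 × 438.5 = 1566 μs.
Leg 4: γ = 215.4; Δt_4 = 215.4 × 451.7 = 9.730×10⁴ μs.
Total: 2.031×10⁴ + 13.67 + 1566 + 9.730×10⁴ μs.

Δt = 1.19×10⁵ μs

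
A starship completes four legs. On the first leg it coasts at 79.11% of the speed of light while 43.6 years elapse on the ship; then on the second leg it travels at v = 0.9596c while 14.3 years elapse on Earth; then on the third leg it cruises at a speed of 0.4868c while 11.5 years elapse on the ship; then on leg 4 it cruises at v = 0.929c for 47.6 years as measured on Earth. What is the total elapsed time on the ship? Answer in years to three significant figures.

τ = 76.7 years

Leg 1: 43.6 years is already measured on the ship.
Leg 2: γ = 1/√(1 − 0.9596²) = 1/√0.07917 = 3.554; τ_2 = 14.3/3.554 = 4.024 years.
Leg 3: 11.5 years is already measured on the ship.
Leg 4: γ = 1/√(1 − 0.929²) = 1/√0.1370 = 2.702; τ_4 = 47.6/2.702 = 17.62 years.
Total: 43.60 + 4.024 + 11.50 + 17.62 years.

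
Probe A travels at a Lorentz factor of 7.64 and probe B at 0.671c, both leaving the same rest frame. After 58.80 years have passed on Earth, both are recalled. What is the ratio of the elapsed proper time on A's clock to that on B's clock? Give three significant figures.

τ_A/τ_B = 0.177

A: γ = 7.64. B: γ = 1/√(1 − 0.671²) = 1/√0.5498 = 1.349.
τ_A/τ_B = γ_B/γ_A = 1.349/7.640 = 0.1765, so τ_A/τ_B = 0.1765.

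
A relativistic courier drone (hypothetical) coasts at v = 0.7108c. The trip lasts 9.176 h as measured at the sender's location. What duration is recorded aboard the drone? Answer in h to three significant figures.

τ = 6.45 h

γ = 1/√(1 − 0.7108²) = 1/√0.4948 = 1.422
The interval measured at the sender's location is the dilated one; the clock aboard the drone measures the proper time τ = Δt/γ = 9.176/1.422 h.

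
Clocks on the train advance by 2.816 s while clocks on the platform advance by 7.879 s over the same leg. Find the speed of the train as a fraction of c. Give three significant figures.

The proper time is measured on the train (both events occur at the train's location); Δt is measured on the platform. γ = Δt/τ = 7.879/2.816 = 2.798.
β = √(1 − 1/γ²) = √(1 − 0.1277) = √0.8723

β = 0.934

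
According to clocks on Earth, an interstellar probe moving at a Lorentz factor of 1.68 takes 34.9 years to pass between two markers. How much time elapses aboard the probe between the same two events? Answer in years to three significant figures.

γ = 1.68
The interval measured on Earth is the dilated one; the clock aboard the probe measures the proper time τ = Δt/γ = 34.9/1.680 years.

τ = 20.8 years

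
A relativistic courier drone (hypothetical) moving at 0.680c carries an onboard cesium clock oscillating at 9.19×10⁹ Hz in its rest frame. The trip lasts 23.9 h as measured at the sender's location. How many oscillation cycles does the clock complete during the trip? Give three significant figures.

N = 5.80×10¹⁴

γ = 1/√(1 − 0.680²) = 1/√0.5376 = 1.364
The oscillator's own cycle count is N = f × τ where τ is the proper time aboard the drone. τ = Δt/γ = 23.9/1.364 = 17.52 h = 6.309×10⁴ s.
N = 9.19×10⁹ × 6.309×10⁴ = 5.798×10¹⁴.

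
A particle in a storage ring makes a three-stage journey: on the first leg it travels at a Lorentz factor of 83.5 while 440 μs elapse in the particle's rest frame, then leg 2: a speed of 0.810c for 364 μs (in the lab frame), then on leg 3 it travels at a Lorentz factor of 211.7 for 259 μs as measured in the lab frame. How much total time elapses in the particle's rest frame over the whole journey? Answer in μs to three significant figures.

τ = 655 μs

Leg 1: 440 μs is already measured in the particle's rest frame.
Leg 2: γ = 1/√(1 − 0.810²) = 1/√0.3439 = 1.705; τ_2 = 364/1.705 = 213.5 μs.
Leg 3: γ = 211.7; τ_3 = 259/211.7 = 1.223 μs.
Total: 440.0 + 213.5 + 1.223 μs.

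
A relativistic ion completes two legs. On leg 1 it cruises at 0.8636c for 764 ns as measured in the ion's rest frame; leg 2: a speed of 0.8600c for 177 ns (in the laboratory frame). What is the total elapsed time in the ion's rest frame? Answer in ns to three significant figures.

Leg 1: 764 ns is already measured in the ion's rest frame.
Leg 2: γ = 1/√(1 − 0.8600²) = 1/√0.2604 = 1.960; τ_2 = 177/1.960 = 90.32 ns.
Total: 764.0 + 90.32 ns.

τ = 854 ns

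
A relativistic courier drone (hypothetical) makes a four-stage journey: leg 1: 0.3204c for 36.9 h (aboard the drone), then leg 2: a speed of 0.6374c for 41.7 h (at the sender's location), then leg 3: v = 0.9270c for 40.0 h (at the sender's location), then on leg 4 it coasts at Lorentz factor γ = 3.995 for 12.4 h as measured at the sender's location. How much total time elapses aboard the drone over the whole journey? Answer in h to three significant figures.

Leg 1: 36.9 h is already measured aboard the drone.
Leg 2: γ = 1/√(1 − 0.6374²) = 1/√0.5937 = 1.298; τ_2 = 41.7/1.298 = 32.13 h.
Leg 3: γ = 1/√(1 − 0.9270²) = 1/√0.1407 = 2.666; τ_3 = 40.0/2.666 = 15.00 h.
Leg 4: γ = 3.995; τ_4 = 12.4/3.995 = 3.104 h.
Total: 36.90 + 32.13 + 15.00 + 3.104 h.

τ = 87.1 h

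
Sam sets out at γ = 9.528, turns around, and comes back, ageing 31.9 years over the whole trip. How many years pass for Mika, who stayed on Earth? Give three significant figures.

γ = 9.528
Earth-frame duration is the dilated interval: Δt = γτ = 9.528 × 31.9 years.

Δt = 304 years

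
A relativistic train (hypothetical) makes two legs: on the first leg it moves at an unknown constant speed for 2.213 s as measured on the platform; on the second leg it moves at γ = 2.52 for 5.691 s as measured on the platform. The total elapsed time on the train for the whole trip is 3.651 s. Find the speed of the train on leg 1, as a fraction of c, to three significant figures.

Leg 1: speed unknown; τ_1 = 2.213/γ_1.
Leg 2: γ = 2.52; τ_2 = 5.691/2.520 = 2.258 s.
Total proper time: τ_1 + 2.258 = 3.651, so τ_1 = 3.651 − 2.258 = 1.393 s.
γ_1 = 2.213/1.393 = 1.589; β = √(1 − 1/γ²) = √0.6040.

β = 0.777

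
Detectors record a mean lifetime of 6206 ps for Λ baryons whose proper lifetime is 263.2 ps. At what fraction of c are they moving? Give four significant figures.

v = 0.9991c

γ = Δt/τ₀ = 6206/263.2 = 23.58
β = √(1 − 1/γ²) = √(1 − 0.001799) = √0.9982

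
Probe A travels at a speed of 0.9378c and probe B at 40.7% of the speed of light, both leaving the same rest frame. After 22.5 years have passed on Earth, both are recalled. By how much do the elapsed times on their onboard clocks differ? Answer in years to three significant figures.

|τ_A − τ_B| = 12.7 years

A: γ = 1/√(1 − 0.9378²) = 1/√0.1205 = 2.880; τ_A = 22.5/2.880 = 7.811 years.
B: β = 0.407; γ = 1/√(1 − 0.407²) = 1/√0.8344 = 1.095; τ_B = 22.5/1.095 = 20.55 years.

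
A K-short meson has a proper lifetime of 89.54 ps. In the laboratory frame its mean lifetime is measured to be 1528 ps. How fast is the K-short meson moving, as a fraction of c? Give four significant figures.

γ = Δt/τ₀ = 1528/89.54 = 17.06
β = √(1 − 1/γ²) = √(1 − 0.003434) = √0.9966

β = 0.9983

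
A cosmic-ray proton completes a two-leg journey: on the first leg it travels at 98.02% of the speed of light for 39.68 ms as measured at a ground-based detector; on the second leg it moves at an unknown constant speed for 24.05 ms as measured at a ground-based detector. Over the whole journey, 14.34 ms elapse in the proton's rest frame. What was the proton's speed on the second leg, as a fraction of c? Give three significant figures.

Leg 1: β = 0.9802; γ = 1/√(1 − 0.9802²) = 1/√0.03921 = 5.050; τ_1 = 39.68/5.050 = 7.857 ms.
Leg 2: speed unknown; τ_2 = 24.05/γ_2.
Total proper time: 7.857 + τ_2 = 14.34, so τ_2 = 14.34 − 7.857 = 6.483 ms.
γ_2 = 24.05/6.483 = 3.710; β = √(1 − 1/γ²) = √0.9273.

β = 0.963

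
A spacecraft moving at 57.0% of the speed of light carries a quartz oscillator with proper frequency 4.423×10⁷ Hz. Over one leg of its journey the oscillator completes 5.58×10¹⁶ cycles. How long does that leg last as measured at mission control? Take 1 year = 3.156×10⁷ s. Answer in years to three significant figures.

β = 0.570; γ = 1/√(1 − 0.570²) = 1/√0.6751 = 1.217
Proper time for N cycles: τ = N/f = 5.58×10¹⁶/(4.423×10⁷) = 1.262×10⁹ s = 39.97 years.
Lab-frame duration Δt = γτ = 1.217 × 39.97 = 48.65 years.

Δt = 48.7 years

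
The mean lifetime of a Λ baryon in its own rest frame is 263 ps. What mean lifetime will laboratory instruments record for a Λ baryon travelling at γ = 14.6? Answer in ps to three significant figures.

Δt = 3840 ps

γ = 14.6
The rest-frame lifetime is the proper time; the lab measures the dilated interval Δt = γτ₀ = 14.60 × 263 ps.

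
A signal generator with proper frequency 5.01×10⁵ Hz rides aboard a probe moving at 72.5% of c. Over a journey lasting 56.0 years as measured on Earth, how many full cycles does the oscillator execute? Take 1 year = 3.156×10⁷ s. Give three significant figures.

N = 6.10×10¹⁴

β = 0.725; γ = 1/√(1 − 0.725²) = 1/√0.4744 = 1.452
The oscillator's own cycle count is N = f × τ where τ is the proper time aboard the probe. τ = Δt/γ = 56.0/1.452 = 38.57 years = 1.217×10⁹ s.
N = 5.01×10⁵ × 1.217×10⁹ = 6.099×10¹⁴.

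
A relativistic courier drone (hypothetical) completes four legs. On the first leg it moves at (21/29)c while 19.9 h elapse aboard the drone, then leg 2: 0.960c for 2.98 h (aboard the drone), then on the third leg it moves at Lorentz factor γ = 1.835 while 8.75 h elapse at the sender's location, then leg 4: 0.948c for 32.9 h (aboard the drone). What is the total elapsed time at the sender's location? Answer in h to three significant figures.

Δt = 152 h

Leg 1: γ = 1/√(1 − (21/29)²) = 29/20 = 1.450; Δt_1 = 1.450 × 19.9 = 28.86 h.
Leg 2: γ = 1/√(1 − 0.960²) = 25/7 ≈ 3.571; Δt_2 = 3.571 × 2.98 = 10.64 h.
Leg 3: 8.75 h is already measured at the sender's location.
Leg 4: γ = 1/√(1 − 0.948²) = 1/√0.1013 = 3.142; Δt_4 = 3.142 × 32.9 = 103.4 h.
Total: 28.86 + 10.64 + 8.750 + 103.4 h.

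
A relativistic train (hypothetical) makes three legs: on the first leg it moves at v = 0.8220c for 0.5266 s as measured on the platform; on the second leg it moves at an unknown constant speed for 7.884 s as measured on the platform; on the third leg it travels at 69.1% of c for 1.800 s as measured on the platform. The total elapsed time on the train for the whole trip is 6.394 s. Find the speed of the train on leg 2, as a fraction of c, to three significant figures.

β = 0.794

Leg 1: γ = 1/√(1 − 0.8220²) = 1/√0.3243 = 1.756; τ_1 = 0.5266/1.756 = 0.2999 s.
Leg 2: speed unknown; τ_2 = 7.884/γ_2.
Leg 3: β = 0.691; γ = 1/√(1 − 0.691²) = 1/√0.5225 = 1.383; τ_3 = 1.800/1.383 = 1.301 s.
Total proper time: 0.2999 + τ_2 + 1.301 = 6.394, so τ_2 = 6.394 − 1.601 = 4.793 s.
γ_2 = 7.884/4.793 = 1.645; β = √(1 − 1/γ²) = √0.6304.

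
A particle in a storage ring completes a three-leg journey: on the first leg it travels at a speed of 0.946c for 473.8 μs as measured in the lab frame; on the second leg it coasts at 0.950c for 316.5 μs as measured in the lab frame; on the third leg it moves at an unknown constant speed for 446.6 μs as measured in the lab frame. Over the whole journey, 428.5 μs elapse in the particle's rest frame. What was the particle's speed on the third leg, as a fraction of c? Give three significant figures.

Leg 1: γ = 1/√(1 − 0.946²) = 1/√0.1051 = 3.085; τ_1 = 473.8/3.085 = 153.6 μs.
Leg 2: γ = 1/√(1 − 0.950²) = 1/√0.09750 = 3.203; τ_2 = 316.5/3.203 = 98.83 μs.
Leg 3: speed unknown; τ_3 = 446.6/γ_3.
Total proper time: 153.6 + 98.83 + τ_3 = 428.5, so τ_3 = 428.5 − 252.4 = 176.1 μs.
γ_3 = 446.6/176.1 = 2.536; β = √(1 − 1/γ²) = √0.8445.

β = 0.919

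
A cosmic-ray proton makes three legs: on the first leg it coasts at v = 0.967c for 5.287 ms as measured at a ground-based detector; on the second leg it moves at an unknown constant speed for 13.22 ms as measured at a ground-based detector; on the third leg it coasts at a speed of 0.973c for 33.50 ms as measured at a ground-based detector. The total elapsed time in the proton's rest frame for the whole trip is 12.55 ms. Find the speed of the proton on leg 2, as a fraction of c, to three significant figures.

Leg 1: γ = 1/√(1 − 0.967²) = 1/√0.06491 = 3.925; τ_1 = 5.287/3.925 = 1.347 ms.
Leg 2: speed unknown; τ_2 = 13.22/γ_2.
Leg 3: γ = 1/√(1 − 0.973²) = 1/√0.05327 = 4.333; τ_3 = 33.50/4.333 = 7.732 ms.
Total proper time: 1.347 + τ_2 + 7.732 = 12.55, so τ_2 = 12.55 − 9.079 = 3.471 ms.
γ_2 = 13.22/3.471 = 3.809; β = √(1 − 1/γ²) = √0.9311.

β = 0.965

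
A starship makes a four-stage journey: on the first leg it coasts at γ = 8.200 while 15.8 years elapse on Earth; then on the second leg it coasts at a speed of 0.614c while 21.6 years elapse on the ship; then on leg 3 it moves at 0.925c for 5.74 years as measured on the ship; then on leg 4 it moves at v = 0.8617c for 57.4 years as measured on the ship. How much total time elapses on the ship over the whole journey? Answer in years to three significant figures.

τ = 86.7 years

Leg 1: γ = 8.200; τ_1 = 15.8/8.200 = 1.927 years.
Leg 2: 21.6 years is already measured on the ship.
Leg 3: 5.74 years is already measured on the ship.
Leg 4: 57.4 years is already measured on the ship.
Total: 1.927 + 21.60 + 5.740 + 57.40 years.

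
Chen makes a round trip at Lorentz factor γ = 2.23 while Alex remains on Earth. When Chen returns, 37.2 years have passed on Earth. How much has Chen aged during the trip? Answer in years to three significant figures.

γ = 2.23
Chen's clock measures proper time along the trip: τ = Δt/γ = 37.2/2.230 years.

τ = 16.7 years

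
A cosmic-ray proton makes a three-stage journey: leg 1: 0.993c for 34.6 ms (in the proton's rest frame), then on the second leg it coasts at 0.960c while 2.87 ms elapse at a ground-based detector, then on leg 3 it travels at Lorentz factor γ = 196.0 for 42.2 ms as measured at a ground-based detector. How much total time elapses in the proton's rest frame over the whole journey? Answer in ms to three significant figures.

Leg 1: 34.6 ms is already measured in the proton's rest frame.
Leg 2: γ = 1/√(1 − 0.960²) = 25/7 ≈ 3.571; τ_2 = 2.87/3.571 = 0.8036 ms.
Leg 3: γ = 196.0; τ_3 = 42.2/196.0 = 0.2153 ms.
Total: 34.60 + 0.8036 + 0.2153 ms.

τ = 35.6 ms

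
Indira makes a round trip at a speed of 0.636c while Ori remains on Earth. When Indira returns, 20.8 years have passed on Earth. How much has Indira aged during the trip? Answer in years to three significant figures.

τ = 16.1 years

γ = 1/√(1 − 0.636²) = 1/√0.5955 = 1.296
Indira's clock measures proper time along the trip: τ = Δt/γ = 20.8/1.296 years.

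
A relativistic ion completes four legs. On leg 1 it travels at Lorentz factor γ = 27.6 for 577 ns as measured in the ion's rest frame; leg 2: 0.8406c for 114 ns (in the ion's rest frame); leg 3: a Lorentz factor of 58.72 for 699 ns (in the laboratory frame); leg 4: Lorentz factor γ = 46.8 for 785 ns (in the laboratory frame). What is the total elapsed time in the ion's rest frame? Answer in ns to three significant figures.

Leg 1: 577 ns is already measured in the ion's rest frame.
Leg 2: 114 ns is already measured in the ion's rest frame.
Leg 3: γ = 58.72; τ_3 = 699/58.72 = 11.90 ns.
Leg 4: γ = 46.8; τ_4 = 785/46.80 = 16.77 ns.
Total: 577.0 + 114.0 + 11.90 + 16.77 ns.

τ = 720 ns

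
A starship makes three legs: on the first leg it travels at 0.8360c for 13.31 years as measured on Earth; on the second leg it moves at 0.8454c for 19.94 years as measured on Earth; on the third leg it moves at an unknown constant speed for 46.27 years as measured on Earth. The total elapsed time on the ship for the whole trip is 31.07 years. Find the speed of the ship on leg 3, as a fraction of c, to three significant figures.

β = 0.959

Leg 1: γ = 1/√(1 − 0.8360²) = 1/√0.3011 = 1.822; τ_1 = 13.31/1.822 = 7.304 years.
Leg 2: γ = 1/√(1 − 0.8454²) = 1/√0.2853 = 1.872; τ_2 = 19.94/1.872 = 10.65 years.
Leg 3: speed unknown; τ_3 = 46.27/γ_3.
Total proper time: 7.304 + 10.65 + τ_3 = 31.07, so τ_3 = 31.07 − 17.95 = 13.12 years.
γ_3 = 46.27/13.12 = 3.528; β = √(1 − 1/γ²) = √0.9196.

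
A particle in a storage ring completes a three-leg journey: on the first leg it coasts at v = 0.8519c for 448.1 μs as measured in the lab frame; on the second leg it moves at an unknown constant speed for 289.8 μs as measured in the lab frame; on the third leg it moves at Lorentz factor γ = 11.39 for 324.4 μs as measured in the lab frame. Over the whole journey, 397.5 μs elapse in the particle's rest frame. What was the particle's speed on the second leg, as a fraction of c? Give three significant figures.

Leg 1: γ = 1/√(1 − 0.8519²) = 1/√0.2743 = 1.909; τ_1 = 448.1/1.909 = 234.7 μs.
Leg 2: speed unknown; τ_2 = 289.8/γ_2.
Leg 3: γ = 11.39; τ_3 = 324.4/11.39 = 28.48 μs.
Total proper time: 234.7 + τ_2 + 28.48 = 397.5, so τ_2 = 397.5 − 263.2 = 134.3 μs.
γ_2 = 289.8/134.3 = 2.157; β = √(1 − 1/γ²) = √0.7851.

β = 0.886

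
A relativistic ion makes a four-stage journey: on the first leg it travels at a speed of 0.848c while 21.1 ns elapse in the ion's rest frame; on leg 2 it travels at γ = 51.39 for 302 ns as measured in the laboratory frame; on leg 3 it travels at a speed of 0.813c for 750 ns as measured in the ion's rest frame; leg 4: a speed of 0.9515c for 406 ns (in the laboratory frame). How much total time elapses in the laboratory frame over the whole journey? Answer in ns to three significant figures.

Δt = 2040 ns

Leg 1: γ = 1/√(1 − 0.848²) = 1/√0.2809 = 1.887; Δt_1 = 1.887 × 21.1 = 39.81 ns.
Leg 2: 302 ns is already measured in the laboratory frame.
Leg 3: γ = 1/√(1 − 0.813²) = 1/√0.3390 = 1.717; Δt_3 = 1.717 × 750 = 1288 ns.
Leg 4: 406 ns is already measured in the laboratory frame.
Total: 39.81 + 302.0 + 1288 + 406.0 ns.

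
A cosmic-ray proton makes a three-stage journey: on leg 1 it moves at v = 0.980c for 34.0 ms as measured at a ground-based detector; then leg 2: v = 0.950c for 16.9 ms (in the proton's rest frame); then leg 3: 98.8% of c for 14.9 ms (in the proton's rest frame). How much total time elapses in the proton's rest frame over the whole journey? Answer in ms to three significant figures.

τ = 38.6 ms

Leg 1: γ = 1/√(1 − 0.980²) = 1/√0.03960 = 5.025; τ_1 = 34.0/5.025 = 6.766 ms.
Leg 2: 16.9 ms is already measured in the proton's rest frame.
Leg 3: 14.9 ms is already measured in the proton's rest frame.
Total: 6.766 + 16.90 + 14.90 ms.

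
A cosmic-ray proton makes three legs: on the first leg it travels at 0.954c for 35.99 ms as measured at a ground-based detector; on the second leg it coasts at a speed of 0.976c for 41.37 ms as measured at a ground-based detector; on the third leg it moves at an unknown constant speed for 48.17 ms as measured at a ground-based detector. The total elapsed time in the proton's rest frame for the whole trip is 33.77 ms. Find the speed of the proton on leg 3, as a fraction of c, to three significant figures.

β = 0.957

Leg 1: γ = 1/√(1 − 0.954²) = 1/√0.08988 = 3.335; τ_1 = 35.99/3.335 = 10.79 ms.
Leg 2: γ = 1/√(1 − 0.976²) = 1/√0.04742 = 4.592; τ_2 = 41.37/4.592 = 9.009 ms.
Leg 3: speed unknown; τ_3 = 48.17/γ_3.
Total proper time: 10.79 + 9.009 + τ_3 = 33.77, so τ_3 = 33.77 − 19.80 = 13.97 ms.
γ_3 = 48.17/13.97 = 3.448; β = √(1 − 1/γ²) = √0.9159.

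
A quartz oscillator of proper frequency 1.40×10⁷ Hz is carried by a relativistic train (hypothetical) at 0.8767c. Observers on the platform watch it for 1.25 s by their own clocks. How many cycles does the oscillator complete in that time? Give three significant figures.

γ = 1/√(1 − 0.8767²) = 1/√0.2314 = 2.079
During 1.25 s of lab time, the oscillator's proper time advances by τ = Δt/γ = 1.25/2.079 = 0.6013 s = 6.013×10⁻¹ s.
N = f × τ = 1.40×10⁷ × 6.013×10⁻¹ = 8.418×10⁶.

N = 8.42×10⁶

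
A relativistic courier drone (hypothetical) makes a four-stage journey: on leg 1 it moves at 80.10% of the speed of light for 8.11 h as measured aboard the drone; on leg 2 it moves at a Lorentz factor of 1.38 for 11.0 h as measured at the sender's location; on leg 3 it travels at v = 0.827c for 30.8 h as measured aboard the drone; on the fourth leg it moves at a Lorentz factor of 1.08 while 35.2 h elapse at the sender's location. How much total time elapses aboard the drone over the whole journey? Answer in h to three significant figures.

τ = 79.5 h

Leg 1: 8.11 h is already measured aboard the drone.
Leg 2: γ = 1.38; τ_2 = 11.0/1.380 = 7.971 h.
Leg 3: 30.8 h is already measured aboard the drone.
Leg 4: γ = 1.08; τ_4 = 35.2/1.080 = 32.59 h.
Total: 8.110 + 7.971 + 30.80 + 32.59 h.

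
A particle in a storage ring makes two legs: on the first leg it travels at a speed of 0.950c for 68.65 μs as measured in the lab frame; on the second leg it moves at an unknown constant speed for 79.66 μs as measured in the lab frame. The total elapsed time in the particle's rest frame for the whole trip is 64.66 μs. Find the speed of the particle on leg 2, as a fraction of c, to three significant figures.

Leg 1: γ = 1/√(1 − 0.950²) = 1/√0.09750 = 3.203; τ_1 = 68.65/3.203 = 21.44 μs.
Leg 2: speed unknown; τ_2 = 79.66/γ_2.
Total proper time: 21.44 + τ_2 = 64.66, so τ_2 = 64.66 − 21.44 = 43.22 μs.
γ_2 = 79.66/43.22 = 1.843; β = √(1 − 1/γ²) = √0.7056.

β = 0.840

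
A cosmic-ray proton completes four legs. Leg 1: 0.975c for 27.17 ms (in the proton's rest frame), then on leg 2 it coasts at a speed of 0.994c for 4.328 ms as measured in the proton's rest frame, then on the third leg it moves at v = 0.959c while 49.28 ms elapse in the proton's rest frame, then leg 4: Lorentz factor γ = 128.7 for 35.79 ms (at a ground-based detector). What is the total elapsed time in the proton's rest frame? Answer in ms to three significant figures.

τ = 81.1 ms

Leg 1: 27.17 ms is already measured in the proton's rest frame.
Leg 2: 4.328 ms is already measured in the proton's rest frame.
Leg 3: 49.28 ms is already measured in the proton's rest frame.
Leg 4: γ = 128.7; τ_4 = 35.79/128.7 = 0.2781 ms.
Total: 27.17 + 4.328 + 49.28 + 0.2781 ms.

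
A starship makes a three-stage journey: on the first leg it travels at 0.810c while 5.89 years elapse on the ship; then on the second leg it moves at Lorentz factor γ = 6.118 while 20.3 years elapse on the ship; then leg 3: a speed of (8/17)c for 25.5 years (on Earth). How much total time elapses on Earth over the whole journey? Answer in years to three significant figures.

Leg 1: γ = 1/√(1 − 0.810²) = 1/√0.3439 = 1.705; Δt_1 = 1.705 × 5.89 = 10.04 years.
Leg 2: γ = 6.118; Δt_2 = 6.118 × 20.3 = 124.2 years.
Leg 3: 25.5 years is already measured on Earth.
Total: 10.04 + 124.2 + 25.50 years.

Δt = 160 years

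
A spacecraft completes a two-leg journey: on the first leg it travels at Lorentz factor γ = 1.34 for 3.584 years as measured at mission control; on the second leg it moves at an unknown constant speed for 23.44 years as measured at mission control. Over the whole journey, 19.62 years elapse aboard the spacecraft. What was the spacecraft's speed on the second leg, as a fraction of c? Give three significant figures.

Leg 1: γ = 1.34; τ_1 = 3.584/1.340 = 2.675 years.
Leg 2: speed unknown; τ_2 = 23.44/γ_2.
Total proper time: 2.675 + τ_2 = 19.62, so τ_2 = 19.62 − 2.675 = 16.95 years.
γ_2 = 23.44/16.95 = 1.383; β = √(1 − 1/γ²) = √0.4774.

β = 0.691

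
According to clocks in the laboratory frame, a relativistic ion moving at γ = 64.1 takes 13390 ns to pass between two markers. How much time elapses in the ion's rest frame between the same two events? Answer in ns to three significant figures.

τ = 209 ns

γ = 64.1
The interval measured in the laboratory frame is the dilated one; the clock in the ion's rest frame measures the proper time τ = Δt/γ = 13390/64.10 ns.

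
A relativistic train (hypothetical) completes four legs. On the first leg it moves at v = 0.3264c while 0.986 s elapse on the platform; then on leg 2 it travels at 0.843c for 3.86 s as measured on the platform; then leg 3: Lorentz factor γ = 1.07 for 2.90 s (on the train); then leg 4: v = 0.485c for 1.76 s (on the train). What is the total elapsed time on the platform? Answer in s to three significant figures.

Δt = 9.96 s

Leg 1: 0.986 s is already measured on the platform.
Leg 2: 3.86 s is already measured on the platform.
Leg 3: γ = 1.07; Δt_3 = 1.070 × 2.90 = 3.103 s.
Leg 4: γ = 1/√(1 − 0.485²) = 1/√0.7648 = 1.143; Δt_4 = 1.143 × 1.76 = 2.013 s.
Total: 0.9860 + 3.860 + 3.103 + 2.013 s.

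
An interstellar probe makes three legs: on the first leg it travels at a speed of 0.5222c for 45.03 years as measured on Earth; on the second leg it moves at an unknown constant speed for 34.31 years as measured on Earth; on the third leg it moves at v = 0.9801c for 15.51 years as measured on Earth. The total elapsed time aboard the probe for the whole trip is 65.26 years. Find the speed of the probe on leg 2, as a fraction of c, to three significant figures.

β = 0.721

Leg 1: γ = 1/√(1 − 0.5222²) = 1/√0.7273 = 1.173; τ_1 = 45.03/1.173 = 38.40 years.
Leg 2: speed unknown; τ_2 = 34.31/γ_2.
Leg 3: γ = 1/√(1 − 0.9801²) = 1/√0.03940 = 5.038; τ_3 = 15.51/5.038 = 3.079 years.
Total proper time: 38.40 + τ_2 + 3.079 = 65.26, so τ_2 = 65.26 − 41.48 = 23.78 years.
γ_2 = 34.31/23.78 = 1.443; β = √(1 − 1/γ²) = √0.5197.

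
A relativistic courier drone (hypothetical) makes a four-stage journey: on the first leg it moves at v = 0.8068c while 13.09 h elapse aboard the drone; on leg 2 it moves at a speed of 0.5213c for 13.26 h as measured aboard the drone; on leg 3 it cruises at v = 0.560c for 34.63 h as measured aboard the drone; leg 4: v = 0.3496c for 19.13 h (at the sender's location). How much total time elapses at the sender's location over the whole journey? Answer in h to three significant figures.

Leg 1: γ = 1/√(1 − 0.8068²) = 1/√0.3491 = 1.693; Δt_1 = 1.693 × 13.09 = 22.16 h.
Leg 2: γ = 1/√(1 − 0.5213²) = 1/√0.7282 = 1.172; Δt_2 = 1.172 × 13.26 = 15.54 h.
Leg 3: γ = 1/√(1 − 0.560²) = 1/√0.6864 = 1.207; Δt_3 = 1.207 × 34.63 = 41.80 h.
Leg 4: 19.13 h is already measured at the sender's location.
Total: 22.16 + 15.54 + 41.80 + 19.13 h.

Δt = 98.6 h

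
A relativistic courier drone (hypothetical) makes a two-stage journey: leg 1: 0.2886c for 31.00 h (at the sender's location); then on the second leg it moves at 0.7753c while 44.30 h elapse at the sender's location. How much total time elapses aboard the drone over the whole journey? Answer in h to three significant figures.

Leg 1: γ = 1/√(1 − 0.2886²) = 1/√0.9167 = 1.044; τ_1 = 31.00/1.044 = 29.68 h.
Leg 2: γ = 1/√(1 − 0.7753²) = 1/√0.3989 = 1.583; τ_2 = 44.30/1.583 = 27.98 h.
Total: 29.68 + 27.98 h.

τ = 57.7 h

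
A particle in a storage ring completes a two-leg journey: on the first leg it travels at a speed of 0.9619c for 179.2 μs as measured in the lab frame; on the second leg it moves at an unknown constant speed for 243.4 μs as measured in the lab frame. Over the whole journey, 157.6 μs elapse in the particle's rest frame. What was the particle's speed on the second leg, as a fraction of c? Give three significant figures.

Leg 1: γ = 1/√(1 − 0.9619²) = 1/√0.07475 = 3.658; τ_1 = 179.2/3.658 = 48.99 μs.
Leg 2: speed unknown; τ_2 = 243.4/γ_2.
Total proper time: 48.99 + τ_2 = 157.6, so τ_2 = 157.6 − 48.99 = 108.6 μs.
γ_2 = 243.4/108.6 = 2.241; β = √(1 − 1/γ²) = √0.8009.

β = 0.895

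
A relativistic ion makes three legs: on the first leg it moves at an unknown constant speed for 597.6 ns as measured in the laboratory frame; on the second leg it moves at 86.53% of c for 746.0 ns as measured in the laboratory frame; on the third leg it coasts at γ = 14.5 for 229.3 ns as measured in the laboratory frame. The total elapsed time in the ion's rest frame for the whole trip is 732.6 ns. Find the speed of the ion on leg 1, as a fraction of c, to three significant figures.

Leg 1: speed unknown; τ_1 = 597.6/γ_1.
Leg 2: β = 0.8653; γ = 1/√(1 − 0.8653²) = 1/√0.2513 = 1.995; τ_2 = 746.0/1.995 = 373.9 ns.
Leg 3: γ = 14.5; τ_3 = 229.3/14.50 = 15.81 ns.
Total proper time: τ_1 + 373.9 + 15.81 = 732.6, so τ_1 = 732.6 − 389.7 = 342.9 ns.
γ_1 = 597.6/342.9 = 1.743; β = √(1 − 1/γ²) = √0.6709.

β = 0.819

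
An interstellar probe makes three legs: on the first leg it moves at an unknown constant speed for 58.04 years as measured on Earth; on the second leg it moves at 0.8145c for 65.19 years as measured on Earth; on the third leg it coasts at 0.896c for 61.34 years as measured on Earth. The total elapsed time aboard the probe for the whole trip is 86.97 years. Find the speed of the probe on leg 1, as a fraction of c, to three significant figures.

Leg 1: speed unknown; τ_1 = 58.04/γ_1.
Leg 2: γ = 1/√(1 − 0.8145²) = 1/√0.3366 = 1.724; τ_2 = 65.19/1.724 = 37.82 years.
Leg 3: γ = 1/√(1 − 0.896²) = 1/√0.1972 = 2.252; τ_3 = 61.34/2.252 = 27.24 years.
Total proper time: τ_1 + 37.82 + 27.24 = 86.97, so τ_1 = 86.97 − 65.06 = 21.91 years.
γ_1 = 58.04/21.91 = 2.649; β = √(1 − 1/γ²) = √0.8575.

β = 0.926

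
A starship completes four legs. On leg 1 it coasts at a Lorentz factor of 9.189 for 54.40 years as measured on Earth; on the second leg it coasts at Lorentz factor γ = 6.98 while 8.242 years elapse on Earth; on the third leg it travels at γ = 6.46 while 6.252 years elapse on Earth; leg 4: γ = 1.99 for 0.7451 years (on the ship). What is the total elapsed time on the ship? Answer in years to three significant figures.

Leg 1: γ = 9.189; τ_1 = 54.40/9.189 = 5.920 years.
Leg 2: γ = 6.98; τ_2 = 8.242/6.980 = 1.181 years.
Leg 3: γ = 6.46; τ_3 = 6.252/6.460 = 0.9678 years.
Leg 4: 0.7451 years is already measured on the ship.
Total: 5.920 + 1.181 + 0.9678 + 0.7451 years.

τ = 8.81 years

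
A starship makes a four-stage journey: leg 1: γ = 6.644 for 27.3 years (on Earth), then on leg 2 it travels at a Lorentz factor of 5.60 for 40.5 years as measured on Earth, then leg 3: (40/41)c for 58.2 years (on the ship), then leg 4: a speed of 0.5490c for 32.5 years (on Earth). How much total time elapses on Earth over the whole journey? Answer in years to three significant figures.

Leg 1: 27.3 years is already measured on Earth.
Leg 2: 40.5 years is already measured on Earth.
Leg 3: γ = 1/√(1 − (40/41)²) = 41/9 ≈ 4.556; Δt_3 = 4.556 × 58.2 = 265.1 years.
Leg 4: 32.5 years is already measured on Earth.
Total: 27.30 + 40.50 + 265.1 + 32.50 years.

Δt = 365 years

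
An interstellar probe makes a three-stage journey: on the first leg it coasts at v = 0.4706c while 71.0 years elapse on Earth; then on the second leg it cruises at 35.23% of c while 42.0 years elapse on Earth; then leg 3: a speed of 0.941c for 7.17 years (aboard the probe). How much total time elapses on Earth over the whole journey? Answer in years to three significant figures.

Leg 1: 71.0 years is already measured on Earth.
Leg 2: 42.0 years is already measured on Earth.
Leg 3: γ = 1/√(1 − 0.941²) = 1/√0.1145 = 2.955; Δt_3 = 2.955 × 7.17 = 21.19 years.
Total: 71.00 + 42.00 + 21.19 years.

Δt = 134 years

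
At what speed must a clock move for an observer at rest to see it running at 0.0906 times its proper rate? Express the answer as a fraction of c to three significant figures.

Rate ratio = 1/γ, so γ = 1/0.0906 = 11.04.
β = √(1 − 1/γ²) = √(1 − 0.0906²) = √0.9918

β = 0.996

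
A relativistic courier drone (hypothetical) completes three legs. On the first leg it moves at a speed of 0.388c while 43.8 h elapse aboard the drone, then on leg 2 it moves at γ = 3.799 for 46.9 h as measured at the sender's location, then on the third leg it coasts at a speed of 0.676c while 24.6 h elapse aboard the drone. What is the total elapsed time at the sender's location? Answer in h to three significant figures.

Leg 1: γ = 1/√(1 − 0.388²) = 1/√0.8495 = 1.085; Δt_1 = 1.085 × 43.8 = 47.52 h.
Leg 2: 46.9 h is already measured at the sender's location.
Leg 3: γ = 1/√(1 − 0.676²) = 1/√0.5430 = 1.357; Δt_3 = 1.357 × 24.6 = 33.38 h.
Total: 47.52 + 46.90 + 33.38 h.

Δt = 128 h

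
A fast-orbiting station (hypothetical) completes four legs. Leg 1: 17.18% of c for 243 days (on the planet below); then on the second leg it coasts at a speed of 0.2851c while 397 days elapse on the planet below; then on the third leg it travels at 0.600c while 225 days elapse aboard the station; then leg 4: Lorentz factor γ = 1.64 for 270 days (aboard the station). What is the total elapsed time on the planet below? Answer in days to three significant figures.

Leg 1: 243 days is already measured on the planet below.
Leg 2: 397 days is already measured on the planet below.
Leg 3: γ = 1/√(1 − 0.600²) = 5/4 = 1.250; Δt_3 = 1.250 × 225 = 281.2 days.
Leg 4: γ = 1.64; Δt_4 = 1.640 × 270 = 442.8 days.
Total: 243.0 + 397.0 + 281.2 + 442.8 days.

Δt = 1360 days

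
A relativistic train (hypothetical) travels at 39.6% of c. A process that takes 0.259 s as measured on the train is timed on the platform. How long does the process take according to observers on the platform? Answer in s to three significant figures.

β = 0.396; γ = 1/√(1 − 0.396²) = 1/√0.8432 = 1.089
The interval measured on the train is the proper time (both events occur at the same place in that frame); the lab-frame interval is Δt = γτ = 1.089 × 0.259 s.

Δt = 0.282 s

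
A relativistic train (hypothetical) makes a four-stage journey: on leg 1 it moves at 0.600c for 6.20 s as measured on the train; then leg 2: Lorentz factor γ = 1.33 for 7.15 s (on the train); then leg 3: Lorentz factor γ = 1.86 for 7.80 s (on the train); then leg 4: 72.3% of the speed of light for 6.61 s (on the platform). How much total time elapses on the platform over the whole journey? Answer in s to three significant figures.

Δt = 38.4 s

Leg 1: γ = 1/√(1 − 0.600²) = 5/4 = 1.250; Δt_1 = 1.250 × 6.20 = 7.750 s.
Leg 2: γ = 1.33; Δt_2 = 1.330 × 7.15 = 9.510 s.
Leg 3: γ = 1.86; Δt_3 = 1.860 × 7.80 = 14.51 s.
Leg 4: 6.61 s is already measured on the platform.
Total: 7.750 + 9.510 + 14.51 + 6.610 s.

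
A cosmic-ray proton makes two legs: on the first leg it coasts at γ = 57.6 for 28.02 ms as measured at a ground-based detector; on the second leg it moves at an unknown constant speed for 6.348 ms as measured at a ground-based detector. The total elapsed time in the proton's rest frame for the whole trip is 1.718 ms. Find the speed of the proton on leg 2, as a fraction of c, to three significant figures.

Leg 1: γ = 57.6; τ_1 = 28.02/57.60 = 0.4865 ms.
Leg 2: speed unknown; τ_2 = 6.348/γ_2.
Total proper time: 0.4865 + τ_2 = 1.718, so τ_2 = 1.718 − 0.4865 = 1.232 ms.
γ_2 = 6.348/1.232 = 5.155; β = √(1 − 1/γ²) = √0.9624.

β = 0.981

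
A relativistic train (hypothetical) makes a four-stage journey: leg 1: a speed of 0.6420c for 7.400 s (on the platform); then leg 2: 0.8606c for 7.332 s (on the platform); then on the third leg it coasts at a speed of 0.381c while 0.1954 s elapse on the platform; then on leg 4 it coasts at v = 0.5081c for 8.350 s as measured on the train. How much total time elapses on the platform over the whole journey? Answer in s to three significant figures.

Leg 1: 7.400 s is already measured on the platform.
Leg 2: 7.332 s is already measured on the platform.
Leg 3: 0.1954 s is already measured on the platform.
Leg 4: γ = 1/√(1 − 0.5081²) = 1/√0.7418 = 1.161; Δt_4 = 1.161 × 8.350 = 9.695 s.
Total: 7.400 + 7.332 + 0.1954 + 9.695 s.

Δt = 24.6 s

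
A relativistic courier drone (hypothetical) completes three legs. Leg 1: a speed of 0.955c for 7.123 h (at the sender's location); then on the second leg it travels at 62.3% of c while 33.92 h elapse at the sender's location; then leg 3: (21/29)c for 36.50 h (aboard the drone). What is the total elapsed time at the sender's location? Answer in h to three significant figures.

Δt = 94.0 h

Leg 1: 7.123 h is already measured at the sender's location.
Leg 2: 33.92 h is already measured at the sender's location.
Leg 3: γ = 1/√(1 − (21/29)²) = 29/20 = 1.450; Δt_3 = 1.450 × 36.50 = 52.93 h.
Total: 7.123 + 33.92 + 52.93 h.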